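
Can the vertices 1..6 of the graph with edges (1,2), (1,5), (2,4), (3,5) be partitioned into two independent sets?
Yes. Partition: {1, 3, 4, 6}, {2, 5}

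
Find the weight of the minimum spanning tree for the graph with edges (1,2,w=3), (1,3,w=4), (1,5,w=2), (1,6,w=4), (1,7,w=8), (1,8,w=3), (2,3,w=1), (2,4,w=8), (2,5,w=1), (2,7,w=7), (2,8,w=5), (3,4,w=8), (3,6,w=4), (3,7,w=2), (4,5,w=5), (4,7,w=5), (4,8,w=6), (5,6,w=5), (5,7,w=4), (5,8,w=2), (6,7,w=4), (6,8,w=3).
16 (MST edges: (1,5,w=2), (2,3,w=1), (2,5,w=1), (3,7,w=2), (4,5,w=5), (5,8,w=2), (6,8,w=3); sum of weights 2 + 1 + 1 + 2 + 5 + 2 + 3 = 16)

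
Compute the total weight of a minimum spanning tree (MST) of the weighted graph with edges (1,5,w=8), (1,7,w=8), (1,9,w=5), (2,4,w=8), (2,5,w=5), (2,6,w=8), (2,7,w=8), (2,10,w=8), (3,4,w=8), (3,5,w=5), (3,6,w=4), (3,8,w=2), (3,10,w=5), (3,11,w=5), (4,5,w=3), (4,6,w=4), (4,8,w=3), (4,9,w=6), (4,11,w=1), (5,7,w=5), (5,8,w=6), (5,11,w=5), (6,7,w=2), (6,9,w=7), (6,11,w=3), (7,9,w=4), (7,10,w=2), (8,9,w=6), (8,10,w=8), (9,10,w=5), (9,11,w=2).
28 (MST edges: (1,9,w=5), (2,5,w=5), (3,8,w=2), (4,5,w=3), (4,8,w=3), (4,11,w=1), (6,7,w=2), (6,11,w=3), (7,10,w=2), (9,11,w=2); sum of weights 5 + 5 + 2 + 3 + 3 + 1 + 2 + 3 + 2 + 2 = 28)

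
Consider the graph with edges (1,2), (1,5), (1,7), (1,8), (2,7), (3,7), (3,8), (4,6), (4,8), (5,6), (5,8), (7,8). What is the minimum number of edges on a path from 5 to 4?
2 (path: 5 -> 8 -> 4, 2 edges)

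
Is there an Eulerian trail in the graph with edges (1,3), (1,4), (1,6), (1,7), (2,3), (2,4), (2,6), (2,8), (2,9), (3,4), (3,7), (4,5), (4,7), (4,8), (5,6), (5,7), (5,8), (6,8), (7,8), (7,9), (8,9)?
Yes (the graph is connected and exactly 2 vertices have odd degree: {2, 9}; any Eulerian path must start and end at those)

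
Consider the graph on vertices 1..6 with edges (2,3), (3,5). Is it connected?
No, it has 4 components: {1}, {2, 3, 5}, {4}, {6}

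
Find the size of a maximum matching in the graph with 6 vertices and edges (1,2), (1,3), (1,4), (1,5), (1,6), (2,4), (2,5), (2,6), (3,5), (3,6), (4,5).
3 (matching: (1,2), (3,6), (4,5); upper bound floor(n/2) = floor(6/2) = 3)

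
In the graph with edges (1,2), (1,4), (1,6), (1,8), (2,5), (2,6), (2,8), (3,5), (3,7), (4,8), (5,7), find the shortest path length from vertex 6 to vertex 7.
3 (path: 6 -> 2 -> 5 -> 7, 3 edges)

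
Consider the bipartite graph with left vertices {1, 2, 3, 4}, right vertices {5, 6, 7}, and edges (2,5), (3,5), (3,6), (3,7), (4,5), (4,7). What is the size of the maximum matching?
3 (matching: (2,5), (3,6), (4,7); upper bound min(|L|,|R|) = min(4,3) = 3)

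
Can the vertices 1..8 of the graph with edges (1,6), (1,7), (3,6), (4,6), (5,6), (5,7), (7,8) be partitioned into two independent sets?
Yes. Partition: {1, 2, 3, 4, 5, 8}, {6, 7}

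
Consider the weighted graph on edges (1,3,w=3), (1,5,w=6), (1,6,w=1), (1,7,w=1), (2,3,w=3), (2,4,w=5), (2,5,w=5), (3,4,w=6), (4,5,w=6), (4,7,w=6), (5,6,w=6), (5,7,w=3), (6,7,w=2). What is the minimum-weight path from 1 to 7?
1 (path: 1 -> 7; weights 1 = 1)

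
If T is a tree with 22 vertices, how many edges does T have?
21 (A tree on V vertices has V - 1 edges, so 22 - 1 = 21)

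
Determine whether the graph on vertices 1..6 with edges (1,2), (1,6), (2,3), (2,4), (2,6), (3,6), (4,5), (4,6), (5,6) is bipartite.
No (odd cycle of length 3: 2 -> 1 -> 6 -> 2)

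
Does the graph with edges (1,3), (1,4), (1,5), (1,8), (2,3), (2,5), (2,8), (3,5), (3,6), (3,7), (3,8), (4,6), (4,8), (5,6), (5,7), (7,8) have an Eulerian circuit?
No (6 vertices have odd degree: {2, 4, 5, 6, 7, 8}; Eulerian circuit requires 0)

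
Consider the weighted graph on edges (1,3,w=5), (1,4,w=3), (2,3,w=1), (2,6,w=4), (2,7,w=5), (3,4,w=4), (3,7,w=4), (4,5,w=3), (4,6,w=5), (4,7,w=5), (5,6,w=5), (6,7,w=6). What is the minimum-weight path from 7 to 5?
8 (path: 7 -> 4 -> 5; weights 5 + 3 = 8)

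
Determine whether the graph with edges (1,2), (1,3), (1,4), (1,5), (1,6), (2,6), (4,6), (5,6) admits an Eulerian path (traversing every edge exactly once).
Yes (the graph is connected and exactly 2 vertices have odd degree: {1, 3}; any Eulerian path must start and end at those)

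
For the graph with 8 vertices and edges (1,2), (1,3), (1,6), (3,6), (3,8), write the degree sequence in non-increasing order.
[3, 3, 2, 1, 1, 0, 0, 0] (degrees: deg(1)=3, deg(2)=1, deg(3)=3, deg(4)=0, deg(5)=0, deg(6)=2, deg(7)=0, deg(8)=1)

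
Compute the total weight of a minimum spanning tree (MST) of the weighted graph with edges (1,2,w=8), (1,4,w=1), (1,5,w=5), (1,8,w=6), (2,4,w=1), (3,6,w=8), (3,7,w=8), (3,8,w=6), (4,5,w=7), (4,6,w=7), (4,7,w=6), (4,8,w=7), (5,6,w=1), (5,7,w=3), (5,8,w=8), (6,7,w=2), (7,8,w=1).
17 (MST edges: (1,4,w=1), (1,5,w=5), (2,4,w=1), (3,8,w=6), (5,6,w=1), (6,7,w=2), (7,8,w=1); sum of weights 1 + 5 + 1 + 6 + 1 + 2 + 1 = 17)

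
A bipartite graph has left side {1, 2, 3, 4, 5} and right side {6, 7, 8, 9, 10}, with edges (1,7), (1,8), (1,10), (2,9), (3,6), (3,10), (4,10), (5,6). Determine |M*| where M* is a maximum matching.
4 (matching: (1,8), (2,9), (3,10), (5,6); upper bound min(|L|,|R|) = min(5,5) = 5)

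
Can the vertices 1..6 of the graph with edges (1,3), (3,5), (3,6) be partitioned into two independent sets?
Yes. Partition: {1, 2, 4, 5, 6}, {3}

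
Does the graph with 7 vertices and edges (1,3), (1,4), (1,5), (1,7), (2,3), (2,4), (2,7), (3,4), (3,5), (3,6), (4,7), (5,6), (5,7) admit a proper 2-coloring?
No (odd cycle of length 3: 5 -> 1 -> 7 -> 5)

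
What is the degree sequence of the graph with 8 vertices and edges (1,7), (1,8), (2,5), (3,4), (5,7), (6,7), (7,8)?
[4, 2, 2, 2, 1, 1, 1, 1] (degrees: deg(1)=2, deg(2)=1, deg(3)=1, deg(4)=1, deg(5)=2, deg(6)=1, deg(7)=4, deg(8)=2)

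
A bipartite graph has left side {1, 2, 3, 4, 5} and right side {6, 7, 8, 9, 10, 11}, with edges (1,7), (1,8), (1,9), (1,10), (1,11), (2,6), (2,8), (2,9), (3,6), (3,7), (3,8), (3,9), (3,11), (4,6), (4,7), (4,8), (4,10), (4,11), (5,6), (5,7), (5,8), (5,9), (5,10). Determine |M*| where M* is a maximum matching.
5 (matching: (1,11), (2,9), (3,8), (4,10), (5,7); upper bound min(|L|,|R|) = min(5,6) = 5)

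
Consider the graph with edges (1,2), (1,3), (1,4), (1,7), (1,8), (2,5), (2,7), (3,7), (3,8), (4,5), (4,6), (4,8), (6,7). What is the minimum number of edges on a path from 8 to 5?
2 (path: 8 -> 4 -> 5, 2 edges)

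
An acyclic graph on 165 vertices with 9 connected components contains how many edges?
156 (Each of the 9 component trees on V_i vertices has V_i - 1 edges; summing gives V - C = 165 - 9 = 156)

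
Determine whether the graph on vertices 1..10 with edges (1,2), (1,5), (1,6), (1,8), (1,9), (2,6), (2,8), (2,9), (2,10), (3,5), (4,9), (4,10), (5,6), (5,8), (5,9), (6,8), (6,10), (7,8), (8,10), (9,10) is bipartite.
No (odd cycle of length 3: 6 -> 1 -> 5 -> 6)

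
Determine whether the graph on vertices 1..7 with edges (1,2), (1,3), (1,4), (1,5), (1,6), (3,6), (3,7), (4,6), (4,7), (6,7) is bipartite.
No (odd cycle of length 3: 6 -> 1 -> 3 -> 6)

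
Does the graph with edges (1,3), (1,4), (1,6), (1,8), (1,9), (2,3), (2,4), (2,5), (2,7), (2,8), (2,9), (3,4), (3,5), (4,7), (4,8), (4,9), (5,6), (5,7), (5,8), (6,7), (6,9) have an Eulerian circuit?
No (2 vertices have odd degree: {1, 5}; Eulerian circuit requires 0)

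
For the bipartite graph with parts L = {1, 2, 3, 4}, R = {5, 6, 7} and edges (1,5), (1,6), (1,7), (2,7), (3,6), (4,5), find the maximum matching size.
3 (matching: (1,7), (3,6), (4,5); upper bound min(|L|,|R|) = min(4,3) = 3)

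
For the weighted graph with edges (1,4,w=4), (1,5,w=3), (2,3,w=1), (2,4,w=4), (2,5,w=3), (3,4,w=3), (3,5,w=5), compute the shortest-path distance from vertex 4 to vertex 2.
4 (path: 4 -> 2; weights 4 = 4)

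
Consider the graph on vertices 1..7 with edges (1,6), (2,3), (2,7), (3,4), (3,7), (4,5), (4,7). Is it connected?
No, it has 2 components: {1, 6}, {2, 3, 4, 5, 7}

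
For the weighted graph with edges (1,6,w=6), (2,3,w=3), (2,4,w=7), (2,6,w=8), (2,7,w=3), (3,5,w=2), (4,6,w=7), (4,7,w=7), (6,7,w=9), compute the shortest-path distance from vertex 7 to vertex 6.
9 (path: 7 -> 6; weights 9 = 9)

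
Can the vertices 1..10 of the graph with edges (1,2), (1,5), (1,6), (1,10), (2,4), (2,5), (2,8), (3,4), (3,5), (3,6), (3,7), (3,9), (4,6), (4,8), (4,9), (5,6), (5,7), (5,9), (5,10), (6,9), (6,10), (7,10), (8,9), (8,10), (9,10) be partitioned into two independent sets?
No (odd cycle of length 3: 10 -> 1 -> 6 -> 10)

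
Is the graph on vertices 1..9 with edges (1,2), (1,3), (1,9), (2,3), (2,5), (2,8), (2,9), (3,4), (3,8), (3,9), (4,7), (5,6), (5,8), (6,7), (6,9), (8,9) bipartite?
No (odd cycle of length 3: 9 -> 1 -> 3 -> 9)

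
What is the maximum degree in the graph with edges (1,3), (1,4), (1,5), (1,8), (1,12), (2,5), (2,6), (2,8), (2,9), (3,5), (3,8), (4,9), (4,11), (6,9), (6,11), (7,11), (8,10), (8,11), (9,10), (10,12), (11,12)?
5 (attained at vertices 1, 8, 11)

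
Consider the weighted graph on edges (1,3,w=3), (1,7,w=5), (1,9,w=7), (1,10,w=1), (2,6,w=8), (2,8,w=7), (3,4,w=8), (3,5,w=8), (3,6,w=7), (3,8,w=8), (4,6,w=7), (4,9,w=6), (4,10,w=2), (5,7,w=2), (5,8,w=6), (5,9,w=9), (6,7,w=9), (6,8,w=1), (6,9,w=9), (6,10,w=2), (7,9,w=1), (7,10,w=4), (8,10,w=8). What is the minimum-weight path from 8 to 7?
7 (path: 8 -> 6 -> 10 -> 7; weights 1 + 2 + 4 = 7)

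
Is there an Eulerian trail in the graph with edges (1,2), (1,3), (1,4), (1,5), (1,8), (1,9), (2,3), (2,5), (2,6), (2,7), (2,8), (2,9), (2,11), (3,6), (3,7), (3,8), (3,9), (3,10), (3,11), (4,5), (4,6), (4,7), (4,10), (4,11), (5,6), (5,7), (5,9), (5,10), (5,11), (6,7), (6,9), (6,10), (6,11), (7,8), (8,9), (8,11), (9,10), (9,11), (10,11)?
Yes — and in fact it has an Eulerian circuit (the graph is connected and all 11 vertices have even degree)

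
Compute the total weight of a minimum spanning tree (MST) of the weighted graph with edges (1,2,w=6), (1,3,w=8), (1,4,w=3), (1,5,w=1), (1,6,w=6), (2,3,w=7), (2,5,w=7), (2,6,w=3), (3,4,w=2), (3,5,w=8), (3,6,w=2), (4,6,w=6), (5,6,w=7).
11 (MST edges: (1,4,w=3), (1,5,w=1), (2,6,w=3), (3,4,w=2), (3,6,w=2); sum of weights 3 + 1 + 3 + 2 + 2 = 11)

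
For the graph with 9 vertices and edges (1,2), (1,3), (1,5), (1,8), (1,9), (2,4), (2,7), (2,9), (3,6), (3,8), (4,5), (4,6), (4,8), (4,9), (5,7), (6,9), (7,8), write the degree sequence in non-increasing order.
[5, 5, 4, 4, 4, 3, 3, 3, 3] (degrees: deg(1)=5, deg(2)=4, deg(3)=3, deg(4)=5, deg(5)=3, deg(6)=3, deg(7)=3, deg(8)=4, deg(9)=4)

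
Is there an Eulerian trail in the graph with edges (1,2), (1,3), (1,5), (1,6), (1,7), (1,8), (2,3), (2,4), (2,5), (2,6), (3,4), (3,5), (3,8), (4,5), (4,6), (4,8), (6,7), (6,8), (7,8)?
No (6 vertices have odd degree: {2, 3, 4, 6, 7, 8}; Eulerian path requires 0 or 2)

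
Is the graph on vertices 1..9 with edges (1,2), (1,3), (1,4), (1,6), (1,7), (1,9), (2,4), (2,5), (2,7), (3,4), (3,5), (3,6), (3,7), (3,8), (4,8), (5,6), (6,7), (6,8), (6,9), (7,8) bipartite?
No (odd cycle of length 3: 6 -> 1 -> 3 -> 6)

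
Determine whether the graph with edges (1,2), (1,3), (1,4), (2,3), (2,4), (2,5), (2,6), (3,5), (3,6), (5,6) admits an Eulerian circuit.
No (4 vertices have odd degree: {1, 2, 5, 6}; Eulerian circuit requires 0)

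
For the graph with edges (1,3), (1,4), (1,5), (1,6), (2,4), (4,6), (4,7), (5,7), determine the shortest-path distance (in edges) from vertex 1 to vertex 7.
2 (path: 1 -> 5 -> 7, 2 edges)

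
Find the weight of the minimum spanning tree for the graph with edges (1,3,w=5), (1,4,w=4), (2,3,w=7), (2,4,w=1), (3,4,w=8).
10 (MST edges: (1,3,w=5), (1,4,w=4), (2,4,w=1); sum of weights 5 + 4 + 1 = 10)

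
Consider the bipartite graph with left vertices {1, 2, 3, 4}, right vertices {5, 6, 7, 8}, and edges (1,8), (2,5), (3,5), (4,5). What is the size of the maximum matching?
2 (matching: (1,8), (2,5); upper bound min(|L|,|R|) = min(4,4) = 4)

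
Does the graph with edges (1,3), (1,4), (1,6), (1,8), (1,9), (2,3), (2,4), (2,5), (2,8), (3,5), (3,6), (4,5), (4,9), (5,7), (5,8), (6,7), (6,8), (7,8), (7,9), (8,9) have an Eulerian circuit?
No (2 vertices have odd degree: {1, 5}; Eulerian circuit requires 0)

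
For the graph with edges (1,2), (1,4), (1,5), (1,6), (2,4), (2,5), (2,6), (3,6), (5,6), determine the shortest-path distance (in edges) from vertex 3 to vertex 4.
3 (path: 3 -> 6 -> 1 -> 4, 3 edges)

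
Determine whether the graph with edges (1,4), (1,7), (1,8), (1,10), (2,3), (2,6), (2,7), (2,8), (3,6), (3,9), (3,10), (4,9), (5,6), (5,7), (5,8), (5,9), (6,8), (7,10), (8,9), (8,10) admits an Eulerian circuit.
Yes (the graph is connected and all 10 vertices have even degree)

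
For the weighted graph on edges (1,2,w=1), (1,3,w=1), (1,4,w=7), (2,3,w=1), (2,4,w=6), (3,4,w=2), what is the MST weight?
4 (MST edges: (1,2,w=1), (1,3,w=1), (3,4,w=2); sum of weights 1 + 1 + 2 = 4)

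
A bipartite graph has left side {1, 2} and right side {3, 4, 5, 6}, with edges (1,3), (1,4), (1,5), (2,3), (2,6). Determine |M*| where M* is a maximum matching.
2 (matching: (1,5), (2,6); upper bound min(|L|,|R|) = min(2,4) = 2)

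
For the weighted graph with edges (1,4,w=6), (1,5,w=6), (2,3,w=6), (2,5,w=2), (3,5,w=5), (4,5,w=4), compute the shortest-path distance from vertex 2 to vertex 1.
8 (path: 2 -> 5 -> 1; weights 2 + 6 = 8)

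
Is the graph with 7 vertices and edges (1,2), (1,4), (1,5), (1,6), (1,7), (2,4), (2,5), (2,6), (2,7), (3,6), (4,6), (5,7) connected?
Yes (BFS from 1 visits [1, 2, 4, 5, 6, 7, 3] — all 7 vertices reached)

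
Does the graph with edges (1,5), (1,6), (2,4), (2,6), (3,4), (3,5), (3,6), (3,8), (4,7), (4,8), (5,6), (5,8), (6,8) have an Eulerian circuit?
No (2 vertices have odd degree: {6, 7}; Eulerian circuit requires 0)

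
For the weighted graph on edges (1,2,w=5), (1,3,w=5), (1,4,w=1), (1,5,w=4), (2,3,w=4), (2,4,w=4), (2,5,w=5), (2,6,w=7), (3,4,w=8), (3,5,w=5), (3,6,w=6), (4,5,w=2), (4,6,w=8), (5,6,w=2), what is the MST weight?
13 (MST edges: (1,4,w=1), (2,3,w=4), (2,4,w=4), (4,5,w=2), (5,6,w=2); sum of weights 1 + 4 + 4 + 2 + 2 = 13)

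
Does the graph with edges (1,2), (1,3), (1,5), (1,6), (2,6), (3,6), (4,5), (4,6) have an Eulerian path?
Yes — and in fact it has an Eulerian circuit (the graph is connected and all 6 vertices have even degree)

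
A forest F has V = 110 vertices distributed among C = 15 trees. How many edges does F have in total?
95 (Each of the 15 component trees on V_i vertices has V_i - 1 edges; summing gives V - C = 110 - 15 = 95)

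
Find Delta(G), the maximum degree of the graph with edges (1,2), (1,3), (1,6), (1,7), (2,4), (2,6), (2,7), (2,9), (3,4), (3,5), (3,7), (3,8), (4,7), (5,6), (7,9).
5 (attained at vertices 2, 3, 7)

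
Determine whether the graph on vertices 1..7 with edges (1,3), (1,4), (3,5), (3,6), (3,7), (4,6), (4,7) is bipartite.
Yes. Partition: {1, 2, 5, 6, 7}, {3, 4}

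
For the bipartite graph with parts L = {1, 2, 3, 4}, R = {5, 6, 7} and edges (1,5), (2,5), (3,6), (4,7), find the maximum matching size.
3 (matching: (1,5), (3,6), (4,7); upper bound min(|L|,|R|) = min(4,3) = 3)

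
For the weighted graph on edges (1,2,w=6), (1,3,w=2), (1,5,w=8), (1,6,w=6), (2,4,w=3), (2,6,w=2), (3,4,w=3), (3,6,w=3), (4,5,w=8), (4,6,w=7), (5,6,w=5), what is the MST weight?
15 (MST edges: (1,3,w=2), (2,4,w=3), (2,6,w=2), (3,4,w=3), (5,6,w=5); sum of weights 2 + 3 + 2 + 3 + 5 = 15)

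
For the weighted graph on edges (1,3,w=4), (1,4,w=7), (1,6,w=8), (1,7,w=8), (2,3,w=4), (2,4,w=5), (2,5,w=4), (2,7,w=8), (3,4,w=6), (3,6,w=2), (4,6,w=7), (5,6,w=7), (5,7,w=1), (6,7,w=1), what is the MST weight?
17 (MST edges: (1,3,w=4), (2,4,w=5), (2,5,w=4), (3,6,w=2), (5,7,w=1), (6,7,w=1); sum of weights 4 + 5 + 4 + 2 + 1 + 1 = 17)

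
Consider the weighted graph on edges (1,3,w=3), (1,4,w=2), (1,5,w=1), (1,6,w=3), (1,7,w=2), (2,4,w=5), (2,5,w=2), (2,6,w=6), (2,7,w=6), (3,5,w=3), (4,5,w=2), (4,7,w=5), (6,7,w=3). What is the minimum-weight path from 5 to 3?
3 (path: 5 -> 3; weights 3 = 3)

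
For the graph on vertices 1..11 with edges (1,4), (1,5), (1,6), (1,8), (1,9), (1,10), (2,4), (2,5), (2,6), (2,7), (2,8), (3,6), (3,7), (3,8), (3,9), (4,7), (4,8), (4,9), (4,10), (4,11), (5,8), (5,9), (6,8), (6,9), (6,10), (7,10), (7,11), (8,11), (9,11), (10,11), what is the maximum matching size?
5 (matching: (1,9), (2,7), (3,6), (4,10), (8,11); upper bound floor(n/2) = floor(11/2) = 5)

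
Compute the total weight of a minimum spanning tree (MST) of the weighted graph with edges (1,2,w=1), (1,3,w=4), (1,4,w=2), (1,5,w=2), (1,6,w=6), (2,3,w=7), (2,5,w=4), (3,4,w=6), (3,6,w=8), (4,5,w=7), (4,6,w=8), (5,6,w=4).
13 (MST edges: (1,2,w=1), (1,3,w=4), (1,4,w=2), (1,5,w=2), (5,6,w=4); sum of weights 1 + 4 + 2 + 2 + 4 = 13)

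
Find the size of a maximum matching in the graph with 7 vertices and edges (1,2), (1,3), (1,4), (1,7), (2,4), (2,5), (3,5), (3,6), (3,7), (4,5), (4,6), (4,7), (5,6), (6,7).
3 (matching: (2,5), (3,7), (4,6); upper bound floor(n/2) = floor(7/2) = 3)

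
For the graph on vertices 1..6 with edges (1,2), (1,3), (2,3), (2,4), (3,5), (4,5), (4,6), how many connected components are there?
1 (components: {1, 2, 3, 4, 5, 6})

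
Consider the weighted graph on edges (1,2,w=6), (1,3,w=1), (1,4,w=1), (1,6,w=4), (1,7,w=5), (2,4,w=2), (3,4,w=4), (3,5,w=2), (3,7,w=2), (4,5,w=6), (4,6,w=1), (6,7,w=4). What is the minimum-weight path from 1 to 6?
2 (path: 1 -> 4 -> 6; weights 1 + 1 = 2)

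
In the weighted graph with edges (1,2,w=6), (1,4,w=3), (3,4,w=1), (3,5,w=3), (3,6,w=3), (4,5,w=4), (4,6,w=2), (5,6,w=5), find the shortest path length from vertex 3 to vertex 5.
3 (path: 3 -> 5; weights 3 = 3)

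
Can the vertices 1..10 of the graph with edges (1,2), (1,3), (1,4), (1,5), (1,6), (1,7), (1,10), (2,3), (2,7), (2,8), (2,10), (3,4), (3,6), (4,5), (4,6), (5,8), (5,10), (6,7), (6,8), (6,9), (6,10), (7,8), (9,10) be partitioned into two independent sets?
No (odd cycle of length 3: 3 -> 1 -> 2 -> 3)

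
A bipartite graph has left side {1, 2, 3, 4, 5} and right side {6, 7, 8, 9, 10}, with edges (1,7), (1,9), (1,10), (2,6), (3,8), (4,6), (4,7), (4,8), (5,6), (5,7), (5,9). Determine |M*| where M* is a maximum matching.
5 (matching: (1,10), (2,6), (3,8), (4,7), (5,9); upper bound min(|L|,|R|) = min(5,5) = 5)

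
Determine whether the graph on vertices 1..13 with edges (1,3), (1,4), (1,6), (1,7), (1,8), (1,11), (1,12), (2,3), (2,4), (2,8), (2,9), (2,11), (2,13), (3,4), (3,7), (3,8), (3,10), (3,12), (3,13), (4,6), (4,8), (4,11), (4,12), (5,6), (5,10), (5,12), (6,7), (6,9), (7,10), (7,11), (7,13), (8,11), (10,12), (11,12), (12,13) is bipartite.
No (odd cycle of length 3: 12 -> 1 -> 3 -> 12)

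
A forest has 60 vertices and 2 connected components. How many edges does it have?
58 (Each of the 2 component trees on V_i vertices has V_i - 1 edges; summing gives V - C = 60 - 2 = 58)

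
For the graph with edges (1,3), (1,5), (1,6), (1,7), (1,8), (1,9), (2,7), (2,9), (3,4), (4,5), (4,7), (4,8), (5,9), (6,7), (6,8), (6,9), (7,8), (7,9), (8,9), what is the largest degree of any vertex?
6 (attained at vertices 1, 7, 9)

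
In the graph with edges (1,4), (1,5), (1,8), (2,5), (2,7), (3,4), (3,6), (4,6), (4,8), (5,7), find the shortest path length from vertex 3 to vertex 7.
4 (path: 3 -> 4 -> 1 -> 5 -> 7, 4 edges)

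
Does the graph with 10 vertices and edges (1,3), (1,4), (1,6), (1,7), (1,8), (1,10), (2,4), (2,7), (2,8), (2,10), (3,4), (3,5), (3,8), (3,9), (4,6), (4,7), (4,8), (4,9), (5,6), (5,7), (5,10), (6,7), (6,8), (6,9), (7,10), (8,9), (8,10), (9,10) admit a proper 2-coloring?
No (odd cycle of length 3: 3 -> 1 -> 4 -> 3)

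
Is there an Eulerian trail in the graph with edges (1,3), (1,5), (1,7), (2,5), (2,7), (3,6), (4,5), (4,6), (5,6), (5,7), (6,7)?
Yes (the graph is connected and exactly 2 vertices have odd degree: {1, 5}; any Eulerian path must start and end at those)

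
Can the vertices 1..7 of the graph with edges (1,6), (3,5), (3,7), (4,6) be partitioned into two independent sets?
Yes. Partition: {1, 2, 3, 4}, {5, 6, 7}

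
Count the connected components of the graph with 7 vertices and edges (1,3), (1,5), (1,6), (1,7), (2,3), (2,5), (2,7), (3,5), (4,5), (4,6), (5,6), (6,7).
1 (components: {1, 2, 3, 4, 5, 6, 7})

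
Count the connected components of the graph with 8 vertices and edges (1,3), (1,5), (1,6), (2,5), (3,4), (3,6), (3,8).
2 (components: {1, 2, 3, 4, 5, 6, 8}, {7})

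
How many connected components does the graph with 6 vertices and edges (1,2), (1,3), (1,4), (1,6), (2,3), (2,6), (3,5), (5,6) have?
1 (components: {1, 2, 3, 4, 5, 6})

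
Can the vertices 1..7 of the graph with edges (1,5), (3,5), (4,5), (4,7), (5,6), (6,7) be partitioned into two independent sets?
Yes. Partition: {1, 2, 3, 4, 6}, {5, 7}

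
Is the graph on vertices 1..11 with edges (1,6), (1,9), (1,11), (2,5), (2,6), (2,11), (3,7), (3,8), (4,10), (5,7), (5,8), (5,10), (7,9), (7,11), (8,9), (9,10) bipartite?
Yes. Partition: {1, 2, 7, 8, 10}, {3, 4, 5, 6, 9, 11}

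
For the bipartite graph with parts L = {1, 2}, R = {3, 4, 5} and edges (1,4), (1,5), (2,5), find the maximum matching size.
2 (matching: (1,4), (2,5); upper bound min(|L|,|R|) = min(2,3) = 2)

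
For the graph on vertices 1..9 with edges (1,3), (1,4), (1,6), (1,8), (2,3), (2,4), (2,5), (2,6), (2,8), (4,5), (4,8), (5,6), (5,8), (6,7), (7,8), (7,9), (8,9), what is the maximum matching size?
4 (matching: (2,3), (4,5), (6,7), (8,9); upper bound floor(n/2) = floor(9/2) = 4)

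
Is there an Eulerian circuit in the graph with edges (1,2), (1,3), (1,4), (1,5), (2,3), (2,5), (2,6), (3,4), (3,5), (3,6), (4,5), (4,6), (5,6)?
No (2 vertices have odd degree: {3, 5}; Eulerian circuit requires 0)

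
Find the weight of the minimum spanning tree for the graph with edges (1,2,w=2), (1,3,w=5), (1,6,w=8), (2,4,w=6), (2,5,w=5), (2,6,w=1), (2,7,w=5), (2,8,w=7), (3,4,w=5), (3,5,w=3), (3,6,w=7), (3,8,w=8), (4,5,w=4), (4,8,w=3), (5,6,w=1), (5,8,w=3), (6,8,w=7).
18 (MST edges: (1,2,w=2), (2,6,w=1), (2,7,w=5), (3,5,w=3), (4,8,w=3), (5,6,w=1), (5,8,w=3); sum of weights 2 + 1 + 5 + 3 + 3 + 1 + 3 = 18)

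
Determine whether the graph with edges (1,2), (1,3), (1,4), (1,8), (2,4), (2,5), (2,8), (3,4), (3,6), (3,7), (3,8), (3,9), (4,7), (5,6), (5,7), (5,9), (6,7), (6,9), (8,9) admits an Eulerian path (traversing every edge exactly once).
Yes — and in fact it has an Eulerian circuit (the graph is connected and all 9 vertices have even degree)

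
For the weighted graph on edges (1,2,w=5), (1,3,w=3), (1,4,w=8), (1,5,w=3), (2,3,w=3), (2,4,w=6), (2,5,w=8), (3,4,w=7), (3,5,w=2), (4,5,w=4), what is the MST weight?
12 (MST edges: (1,3,w=3), (2,3,w=3), (3,5,w=2), (4,5,w=4); sum of weights 3 + 3 + 2 + 4 = 12)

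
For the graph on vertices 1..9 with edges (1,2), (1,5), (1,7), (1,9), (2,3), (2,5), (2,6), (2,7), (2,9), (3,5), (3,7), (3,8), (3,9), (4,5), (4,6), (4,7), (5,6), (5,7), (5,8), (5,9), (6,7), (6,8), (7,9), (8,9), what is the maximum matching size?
4 (matching: (2,3), (4,5), (6,7), (8,9); upper bound floor(n/2) = floor(9/2) = 4)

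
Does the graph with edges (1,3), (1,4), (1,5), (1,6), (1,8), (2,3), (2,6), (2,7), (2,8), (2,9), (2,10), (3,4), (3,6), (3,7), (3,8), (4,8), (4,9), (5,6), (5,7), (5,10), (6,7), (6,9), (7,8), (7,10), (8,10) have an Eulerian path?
Yes (the graph is connected and exactly 2 vertices have odd degree: {1, 9}; any Eulerian path must start and end at those)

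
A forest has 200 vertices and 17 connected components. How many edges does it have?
183 (Each of the 17 component trees on V_i vertices has V_i - 1 edges; summing gives V - C = 200 - 17 = 183)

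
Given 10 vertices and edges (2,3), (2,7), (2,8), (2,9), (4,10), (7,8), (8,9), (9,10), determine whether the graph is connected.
No, it has 4 components: {1}, {2, 3, 4, 7, 8, 9, 10}, {5}, {6}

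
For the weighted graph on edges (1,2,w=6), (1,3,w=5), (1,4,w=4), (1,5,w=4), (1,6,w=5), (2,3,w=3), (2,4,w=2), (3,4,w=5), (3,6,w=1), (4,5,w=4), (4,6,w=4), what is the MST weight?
14 (MST edges: (1,4,w=4), (1,5,w=4), (2,3,w=3), (2,4,w=2), (3,6,w=1); sum of weights 4 + 4 + 3 + 2 + 1 = 14)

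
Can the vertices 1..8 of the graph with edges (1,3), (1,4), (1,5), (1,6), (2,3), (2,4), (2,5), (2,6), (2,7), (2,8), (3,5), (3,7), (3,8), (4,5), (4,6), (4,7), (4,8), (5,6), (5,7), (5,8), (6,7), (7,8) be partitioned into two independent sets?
No (odd cycle of length 3: 3 -> 1 -> 5 -> 3)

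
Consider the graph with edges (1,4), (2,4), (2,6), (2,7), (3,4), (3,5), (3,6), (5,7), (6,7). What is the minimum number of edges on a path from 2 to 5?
2 (path: 2 -> 7 -> 5, 2 edges)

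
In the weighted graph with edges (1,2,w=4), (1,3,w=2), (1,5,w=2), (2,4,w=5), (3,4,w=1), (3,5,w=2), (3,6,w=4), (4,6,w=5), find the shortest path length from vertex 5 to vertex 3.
2 (path: 5 -> 3; weights 2 = 2)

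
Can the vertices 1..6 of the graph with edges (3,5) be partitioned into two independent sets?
Yes. Partition: {1, 2, 3, 4, 6}, {5}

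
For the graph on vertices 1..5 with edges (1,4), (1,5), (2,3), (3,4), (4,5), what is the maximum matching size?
2 (matching: (1,5), (3,4); upper bound floor(n/2) = floor(5/2) = 2)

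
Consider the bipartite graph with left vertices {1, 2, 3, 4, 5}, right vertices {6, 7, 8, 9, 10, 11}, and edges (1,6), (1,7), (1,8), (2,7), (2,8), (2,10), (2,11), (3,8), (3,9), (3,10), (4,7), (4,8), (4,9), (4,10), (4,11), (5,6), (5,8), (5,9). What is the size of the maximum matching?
5 (matching: (1,8), (2,11), (3,10), (4,7), (5,9); upper bound min(|L|,|R|) = min(5,6) = 5)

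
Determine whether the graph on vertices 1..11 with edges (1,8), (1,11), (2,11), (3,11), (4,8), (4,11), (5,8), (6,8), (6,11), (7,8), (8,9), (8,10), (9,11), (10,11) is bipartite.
Yes. Partition: {1, 2, 3, 4, 5, 6, 7, 9, 10}, {8, 11}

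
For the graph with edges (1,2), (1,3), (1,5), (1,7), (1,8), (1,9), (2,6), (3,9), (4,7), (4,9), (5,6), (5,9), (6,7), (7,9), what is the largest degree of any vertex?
6 (attained at vertex 1)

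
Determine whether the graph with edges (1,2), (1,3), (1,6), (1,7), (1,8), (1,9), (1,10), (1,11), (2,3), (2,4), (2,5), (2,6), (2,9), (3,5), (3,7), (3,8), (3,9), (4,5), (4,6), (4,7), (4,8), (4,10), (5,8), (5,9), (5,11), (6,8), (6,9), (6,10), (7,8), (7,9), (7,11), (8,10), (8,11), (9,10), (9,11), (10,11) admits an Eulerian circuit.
Yes (the graph is connected and all 11 vertices have even degree)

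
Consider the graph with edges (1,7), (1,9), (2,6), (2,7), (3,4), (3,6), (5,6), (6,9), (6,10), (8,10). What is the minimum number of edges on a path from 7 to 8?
4 (path: 7 -> 2 -> 6 -> 10 -> 8, 4 edges)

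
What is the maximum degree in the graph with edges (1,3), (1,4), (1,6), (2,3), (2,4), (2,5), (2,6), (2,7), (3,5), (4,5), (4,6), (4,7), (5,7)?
5 (attained at vertices 2, 4)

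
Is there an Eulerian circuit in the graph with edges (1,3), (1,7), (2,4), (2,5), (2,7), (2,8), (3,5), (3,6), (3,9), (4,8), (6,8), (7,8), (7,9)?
Yes (the graph is connected and all 9 vertices have even degree)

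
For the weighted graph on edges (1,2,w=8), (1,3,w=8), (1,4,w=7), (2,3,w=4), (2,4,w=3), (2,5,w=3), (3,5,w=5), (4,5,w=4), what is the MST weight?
17 (MST edges: (1,4,w=7), (2,3,w=4), (2,4,w=3), (2,5,w=3); sum of weights 7 + 4 + 3 + 3 = 17)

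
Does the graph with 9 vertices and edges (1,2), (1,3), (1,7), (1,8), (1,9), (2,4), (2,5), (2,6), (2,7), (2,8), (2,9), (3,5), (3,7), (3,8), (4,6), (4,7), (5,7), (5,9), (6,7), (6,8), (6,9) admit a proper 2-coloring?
No (odd cycle of length 3: 2 -> 1 -> 7 -> 2)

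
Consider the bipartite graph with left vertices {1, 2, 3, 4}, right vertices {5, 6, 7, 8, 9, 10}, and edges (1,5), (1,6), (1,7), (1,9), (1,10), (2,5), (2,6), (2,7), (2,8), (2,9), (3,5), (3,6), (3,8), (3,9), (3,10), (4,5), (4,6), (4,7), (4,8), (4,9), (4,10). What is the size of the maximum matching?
4 (matching: (1,10), (2,9), (3,8), (4,7); upper bound min(|L|,|R|) = min(4,6) = 4)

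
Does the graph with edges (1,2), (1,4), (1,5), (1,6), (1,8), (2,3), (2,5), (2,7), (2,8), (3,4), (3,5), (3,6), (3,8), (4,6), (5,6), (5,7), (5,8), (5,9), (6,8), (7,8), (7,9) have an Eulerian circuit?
No (6 vertices have odd degree: {1, 2, 3, 4, 5, 6}; Eulerian circuit requires 0)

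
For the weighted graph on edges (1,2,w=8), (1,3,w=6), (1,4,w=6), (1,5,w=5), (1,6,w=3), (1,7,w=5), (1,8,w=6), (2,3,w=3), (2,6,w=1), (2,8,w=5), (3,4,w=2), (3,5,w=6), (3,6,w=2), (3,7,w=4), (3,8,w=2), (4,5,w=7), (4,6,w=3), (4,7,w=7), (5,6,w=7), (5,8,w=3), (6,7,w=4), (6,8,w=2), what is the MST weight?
17 (MST edges: (1,6,w=3), (2,6,w=1), (3,4,w=2), (3,6,w=2), (3,7,w=4), (3,8,w=2), (5,8,w=3); sum of weights 3 + 1 + 2 + 2 + 4 + 2 + 3 = 17)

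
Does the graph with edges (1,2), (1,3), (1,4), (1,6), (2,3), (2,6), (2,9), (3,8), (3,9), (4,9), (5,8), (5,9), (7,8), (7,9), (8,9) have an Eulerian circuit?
Yes (the graph is connected and all 9 vertices have even degree)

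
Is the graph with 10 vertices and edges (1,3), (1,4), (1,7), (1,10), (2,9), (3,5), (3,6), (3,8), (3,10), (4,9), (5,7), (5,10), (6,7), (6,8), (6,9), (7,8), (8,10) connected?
Yes (BFS from 1 visits [1, 3, 4, 7, 10, 5, 6, 8, 9, 2] — all 10 vertices reached)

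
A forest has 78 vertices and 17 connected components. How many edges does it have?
61 (Each of the 17 component trees on V_i vertices has V_i - 1 edges; summing gives V - C = 78 - 17 = 61)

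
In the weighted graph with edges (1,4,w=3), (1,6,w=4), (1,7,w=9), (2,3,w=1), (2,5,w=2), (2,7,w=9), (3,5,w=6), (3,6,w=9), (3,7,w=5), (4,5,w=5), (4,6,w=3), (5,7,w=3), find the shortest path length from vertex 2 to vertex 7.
5 (path: 2 -> 5 -> 7; weights 2 + 3 = 5)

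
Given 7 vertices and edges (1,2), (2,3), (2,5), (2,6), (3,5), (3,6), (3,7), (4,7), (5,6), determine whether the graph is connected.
Yes (BFS from 1 visits [1, 2, 3, 5, 6, 7, 4] — all 7 vertices reached)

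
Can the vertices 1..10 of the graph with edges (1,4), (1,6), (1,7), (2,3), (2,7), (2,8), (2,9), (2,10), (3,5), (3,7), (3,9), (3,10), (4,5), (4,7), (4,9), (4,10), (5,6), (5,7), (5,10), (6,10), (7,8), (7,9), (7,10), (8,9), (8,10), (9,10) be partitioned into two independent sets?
No (odd cycle of length 3: 4 -> 1 -> 7 -> 4)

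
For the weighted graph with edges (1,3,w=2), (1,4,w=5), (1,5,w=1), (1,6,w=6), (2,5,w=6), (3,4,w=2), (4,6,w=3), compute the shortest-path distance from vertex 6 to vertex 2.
13 (path: 6 -> 1 -> 5 -> 2; weights 6 + 1 + 6 = 13)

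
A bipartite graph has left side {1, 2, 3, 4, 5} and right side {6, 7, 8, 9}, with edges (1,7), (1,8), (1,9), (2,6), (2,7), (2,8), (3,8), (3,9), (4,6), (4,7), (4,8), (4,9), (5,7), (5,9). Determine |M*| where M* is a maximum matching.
4 (matching: (1,9), (2,8), (4,6), (5,7); upper bound min(|L|,|R|) = min(5,4) = 4)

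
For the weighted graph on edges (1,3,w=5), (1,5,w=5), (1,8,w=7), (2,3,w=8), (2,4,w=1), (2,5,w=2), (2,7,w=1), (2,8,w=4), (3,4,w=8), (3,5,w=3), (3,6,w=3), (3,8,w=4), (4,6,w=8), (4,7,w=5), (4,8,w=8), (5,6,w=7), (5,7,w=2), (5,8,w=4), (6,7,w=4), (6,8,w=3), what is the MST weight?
18 (MST edges: (1,3,w=5), (2,4,w=1), (2,5,w=2), (2,7,w=1), (3,5,w=3), (3,6,w=3), (6,8,w=3); sum of weights 5 + 1 + 2 + 1 + 3 + 3 + 3 = 18)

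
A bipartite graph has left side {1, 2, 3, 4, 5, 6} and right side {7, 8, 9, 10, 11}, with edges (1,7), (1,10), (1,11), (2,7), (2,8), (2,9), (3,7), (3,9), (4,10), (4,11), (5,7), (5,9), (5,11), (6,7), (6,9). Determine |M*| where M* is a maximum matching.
5 (matching: (1,11), (2,8), (3,9), (4,10), (5,7); upper bound min(|L|,|R|) = min(6,5) = 5)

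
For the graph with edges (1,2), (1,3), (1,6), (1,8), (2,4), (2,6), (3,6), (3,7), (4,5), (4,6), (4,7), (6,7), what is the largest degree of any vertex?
5 (attained at vertex 6)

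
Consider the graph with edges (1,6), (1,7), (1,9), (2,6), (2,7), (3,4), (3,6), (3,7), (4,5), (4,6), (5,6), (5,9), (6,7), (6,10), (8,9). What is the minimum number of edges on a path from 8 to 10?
4 (path: 8 -> 9 -> 1 -> 6 -> 10, 4 edges)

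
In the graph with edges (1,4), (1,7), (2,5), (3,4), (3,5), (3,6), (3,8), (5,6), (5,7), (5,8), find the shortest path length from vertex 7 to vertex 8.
2 (path: 7 -> 5 -> 8, 2 edges)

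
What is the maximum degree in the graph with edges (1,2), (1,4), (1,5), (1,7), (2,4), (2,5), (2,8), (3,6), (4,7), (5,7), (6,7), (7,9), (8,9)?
5 (attained at vertex 7)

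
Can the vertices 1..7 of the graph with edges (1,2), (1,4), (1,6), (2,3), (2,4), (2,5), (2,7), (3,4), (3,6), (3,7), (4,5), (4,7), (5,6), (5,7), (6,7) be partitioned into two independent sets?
No (odd cycle of length 3: 2 -> 1 -> 4 -> 2)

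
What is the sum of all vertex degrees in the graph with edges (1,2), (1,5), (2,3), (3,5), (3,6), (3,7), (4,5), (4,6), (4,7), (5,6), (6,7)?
22 (handshake: sum of degrees = 2|E| = 2 x 11 = 22)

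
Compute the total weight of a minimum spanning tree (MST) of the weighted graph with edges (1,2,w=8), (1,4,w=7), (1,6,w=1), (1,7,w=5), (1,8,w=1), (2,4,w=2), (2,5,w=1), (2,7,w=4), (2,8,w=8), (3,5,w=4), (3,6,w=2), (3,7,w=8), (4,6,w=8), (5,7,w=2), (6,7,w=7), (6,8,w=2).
13 (MST edges: (1,6,w=1), (1,8,w=1), (2,4,w=2), (2,5,w=1), (3,5,w=4), (3,6,w=2), (5,7,w=2); sum of weights 1 + 1 + 2 + 1 + 4 + 2 + 2 = 13)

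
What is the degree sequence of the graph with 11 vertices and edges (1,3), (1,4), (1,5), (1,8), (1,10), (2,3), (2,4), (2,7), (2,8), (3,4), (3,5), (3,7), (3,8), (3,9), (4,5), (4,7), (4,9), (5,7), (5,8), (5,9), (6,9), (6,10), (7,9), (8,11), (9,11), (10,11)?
[7, 6, 6, 6, 5, 5, 5, 4, 3, 3, 2] (degrees: deg(1)=5, deg(2)=4, deg(3)=7, deg(4)=6, deg(5)=6, deg(6)=2, deg(7)=5, deg(8)=5, deg(9)=6, deg(10)=3, deg(11)=3)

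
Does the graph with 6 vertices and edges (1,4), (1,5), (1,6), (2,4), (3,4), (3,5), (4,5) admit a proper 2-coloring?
No (odd cycle of length 3: 4 -> 1 -> 5 -> 4)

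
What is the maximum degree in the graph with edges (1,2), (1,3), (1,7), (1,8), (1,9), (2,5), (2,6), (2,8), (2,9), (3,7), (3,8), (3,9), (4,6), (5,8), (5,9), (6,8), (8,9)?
6 (attained at vertex 8)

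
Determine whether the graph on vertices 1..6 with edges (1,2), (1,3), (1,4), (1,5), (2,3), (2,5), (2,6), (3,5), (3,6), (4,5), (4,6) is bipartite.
No (odd cycle of length 3: 5 -> 1 -> 2 -> 5)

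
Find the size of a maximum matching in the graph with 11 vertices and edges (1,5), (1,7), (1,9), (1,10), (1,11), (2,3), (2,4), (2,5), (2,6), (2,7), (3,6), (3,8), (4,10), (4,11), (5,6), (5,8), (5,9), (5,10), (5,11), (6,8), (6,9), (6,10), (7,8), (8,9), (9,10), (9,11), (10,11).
5 (matching: (1,10), (2,7), (3,6), (5,8), (9,11); upper bound floor(n/2) = floor(11/2) = 5)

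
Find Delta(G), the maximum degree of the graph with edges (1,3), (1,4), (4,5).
2 (attained at vertices 1, 4)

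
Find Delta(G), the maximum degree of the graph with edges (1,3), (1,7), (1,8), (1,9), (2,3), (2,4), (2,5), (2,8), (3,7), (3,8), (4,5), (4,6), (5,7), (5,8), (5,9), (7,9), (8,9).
5 (attained at vertices 5, 8)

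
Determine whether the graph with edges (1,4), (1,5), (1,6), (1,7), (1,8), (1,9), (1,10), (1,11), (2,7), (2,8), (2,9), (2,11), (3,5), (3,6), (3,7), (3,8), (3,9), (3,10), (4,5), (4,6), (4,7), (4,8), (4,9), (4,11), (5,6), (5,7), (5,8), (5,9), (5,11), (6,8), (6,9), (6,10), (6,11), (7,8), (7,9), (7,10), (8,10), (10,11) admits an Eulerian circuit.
No (2 vertices have odd degree: {4, 9}; Eulerian circuit requires 0)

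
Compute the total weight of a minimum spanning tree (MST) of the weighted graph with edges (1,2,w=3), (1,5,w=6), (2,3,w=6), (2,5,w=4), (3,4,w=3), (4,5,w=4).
14 (MST edges: (1,2,w=3), (2,5,w=4), (3,4,w=3), (4,5,w=4); sum of weights 3 + 4 + 3 + 4 = 14)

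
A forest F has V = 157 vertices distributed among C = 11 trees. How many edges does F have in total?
146 (Each of the 11 component trees on V_i vertices has V_i - 1 edges; summing gives V - C = 157 - 11 = 146)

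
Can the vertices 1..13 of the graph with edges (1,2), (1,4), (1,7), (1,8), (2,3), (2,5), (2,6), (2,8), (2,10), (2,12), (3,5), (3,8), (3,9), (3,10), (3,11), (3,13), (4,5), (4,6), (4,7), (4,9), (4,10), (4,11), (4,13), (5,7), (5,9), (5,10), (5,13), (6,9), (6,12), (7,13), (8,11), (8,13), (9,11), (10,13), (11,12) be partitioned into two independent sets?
No (odd cycle of length 3: 4 -> 1 -> 7 -> 4)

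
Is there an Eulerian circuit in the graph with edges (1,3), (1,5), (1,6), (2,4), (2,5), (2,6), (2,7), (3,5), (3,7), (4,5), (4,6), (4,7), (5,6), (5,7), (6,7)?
No (4 vertices have odd degree: {1, 3, 6, 7}; Eulerian circuit requires 0)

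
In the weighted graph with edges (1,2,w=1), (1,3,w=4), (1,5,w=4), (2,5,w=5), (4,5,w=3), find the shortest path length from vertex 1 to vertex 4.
7 (path: 1 -> 5 -> 4; weights 4 + 3 = 7)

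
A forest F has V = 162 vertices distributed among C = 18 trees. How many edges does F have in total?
144 (Each of the 18 component trees on V_i vertices has V_i - 1 edges; summing gives V - C = 162 - 18 = 144)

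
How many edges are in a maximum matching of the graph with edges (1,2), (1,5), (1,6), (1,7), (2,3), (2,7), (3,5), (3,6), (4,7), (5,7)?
3 (matching: (1,5), (3,6), (4,7); upper bound floor(n/2) = floor(7/2) = 3)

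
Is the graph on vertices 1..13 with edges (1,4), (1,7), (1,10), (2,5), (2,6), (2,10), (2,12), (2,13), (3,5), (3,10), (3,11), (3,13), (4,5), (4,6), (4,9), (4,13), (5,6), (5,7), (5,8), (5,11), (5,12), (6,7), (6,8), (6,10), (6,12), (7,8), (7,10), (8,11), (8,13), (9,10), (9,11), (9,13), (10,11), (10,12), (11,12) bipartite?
No (odd cycle of length 3: 10 -> 1 -> 7 -> 10)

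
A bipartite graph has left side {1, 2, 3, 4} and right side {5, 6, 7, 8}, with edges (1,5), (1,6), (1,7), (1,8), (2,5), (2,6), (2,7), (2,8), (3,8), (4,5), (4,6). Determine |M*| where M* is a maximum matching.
4 (matching: (1,5), (2,7), (3,8), (4,6); upper bound min(|L|,|R|) = min(4,4) = 4)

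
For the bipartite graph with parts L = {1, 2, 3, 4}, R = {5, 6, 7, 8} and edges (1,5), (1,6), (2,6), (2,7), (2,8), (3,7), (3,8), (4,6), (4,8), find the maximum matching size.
4 (matching: (1,5), (2,8), (3,7), (4,6); upper bound min(|L|,|R|) = min(4,4) = 4)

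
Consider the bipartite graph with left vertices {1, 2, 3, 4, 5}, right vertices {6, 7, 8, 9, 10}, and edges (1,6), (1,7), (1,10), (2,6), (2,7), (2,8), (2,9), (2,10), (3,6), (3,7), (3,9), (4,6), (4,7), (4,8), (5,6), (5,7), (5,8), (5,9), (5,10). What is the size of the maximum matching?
5 (matching: (1,10), (2,9), (3,7), (4,8), (5,6); upper bound min(|L|,|R|) = min(5,5) = 5)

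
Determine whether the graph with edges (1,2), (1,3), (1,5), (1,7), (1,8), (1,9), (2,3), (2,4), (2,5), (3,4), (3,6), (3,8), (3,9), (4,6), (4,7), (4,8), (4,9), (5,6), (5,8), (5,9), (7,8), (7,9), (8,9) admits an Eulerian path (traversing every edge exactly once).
Yes (the graph is connected and exactly 2 vertices have odd degree: {5, 6}; any Eulerian path must start and end at those)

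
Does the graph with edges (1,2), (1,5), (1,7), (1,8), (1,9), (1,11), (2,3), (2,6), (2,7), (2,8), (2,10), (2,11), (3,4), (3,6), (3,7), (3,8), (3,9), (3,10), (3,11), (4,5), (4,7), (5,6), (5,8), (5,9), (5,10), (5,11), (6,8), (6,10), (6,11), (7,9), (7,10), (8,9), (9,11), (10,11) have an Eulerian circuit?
No (4 vertices have odd degree: {2, 4, 5, 11}; Eulerian circuit requires 0)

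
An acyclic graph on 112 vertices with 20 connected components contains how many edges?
92 (Each of the 20 component trees on V_i vertices has V_i - 1 edges; summing gives V - C = 112 - 20 = 92)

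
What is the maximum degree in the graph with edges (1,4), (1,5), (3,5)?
2 (attained at vertices 1, 5)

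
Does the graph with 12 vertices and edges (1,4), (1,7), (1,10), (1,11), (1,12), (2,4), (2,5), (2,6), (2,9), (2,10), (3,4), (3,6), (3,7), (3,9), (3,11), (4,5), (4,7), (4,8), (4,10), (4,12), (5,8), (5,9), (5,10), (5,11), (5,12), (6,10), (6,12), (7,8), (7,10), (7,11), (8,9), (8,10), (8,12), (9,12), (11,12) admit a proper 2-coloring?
No (odd cycle of length 3: 7 -> 1 -> 10 -> 7)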